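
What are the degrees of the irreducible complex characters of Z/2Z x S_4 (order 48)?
Dimensions: 1, 1, 1, 1, 2, 2, 3, 3, 3, 3

Working: There are 10 irreducibles (= number of conjugacy classes). Their dimensions d_i satisfy sum d_i^2 = |G| = 48: 1 + 1 + 1 + 1 + 4 + 4 + 9 + 9 + 9 + 9 = 48. (For the product with Z/2Z: each of the 2 1-dim characters of Z/2Z tensors with each irrep of S_4, giving 2 copies of each S_4-dimension.)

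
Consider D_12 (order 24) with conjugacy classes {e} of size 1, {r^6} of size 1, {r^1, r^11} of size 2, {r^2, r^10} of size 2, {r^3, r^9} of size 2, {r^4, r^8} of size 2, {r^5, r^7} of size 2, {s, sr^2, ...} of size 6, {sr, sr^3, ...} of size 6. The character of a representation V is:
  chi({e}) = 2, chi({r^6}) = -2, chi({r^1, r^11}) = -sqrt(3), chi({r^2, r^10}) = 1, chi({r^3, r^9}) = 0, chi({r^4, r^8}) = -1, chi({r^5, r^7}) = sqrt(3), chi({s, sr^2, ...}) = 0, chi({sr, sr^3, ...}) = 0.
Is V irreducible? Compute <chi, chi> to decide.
Irreducible: <chi, chi> = 1.

Reasoning: <chi, chi> = (1/|G|) sum_C |C| * |chi(C)|^2 = (1/24)[1*|2|^2 + 1*|-2|^2 + 2*|-sqrt(3)|^2 + 2*|1|^2 + 2*|0|^2 + 2*|-1|^2 + 2*|sqrt(3)|^2 + 6*|0|^2 + 6*|0|^2]
  = (1/24)[(4) + (4) + (6) + (2) + (0) + (2) + (6) + (0) + (0)] = 24/24 = 1.
A character is irreducible iff <chi, chi> = 1, so this representation is irreducible.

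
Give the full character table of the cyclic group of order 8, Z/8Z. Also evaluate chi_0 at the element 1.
Character table of Z/8Z (irreps indexed chi_0,...,chi_7 with chi_k(m) = zeta_8^(k*m), zeta_8 = exp(2*pi*i/8)):
  irrep \ class  {0} (size 1)  {1} (size 1)    {2} (size 1)  {3} (size 1)    {4} (size 1)  {5} (size 1)    {6} (size 1)  {7} (size 1)  
  chi_0          1             1               1             1               1             1               1             1             
  chi_1          1             exp(I*pi/4)     I             exp(3*I*pi/4)   -1            exp(-3*I*pi/4)  -I            exp(-I*pi/4)  
  chi_2          1             I               -1            -I              1             I               -1            -I            
  chi_3          1             exp(3*I*pi/4)   -I            exp(I*pi/4)     -1            exp(-I*pi/4)    I             exp(-3*I*pi/4)
  chi_4          1             -1              1             -1              1             -1              1             -1            
  chi_5          1             exp(-3*I*pi/4)  I             exp(-I*pi/4)    -1            exp(I*pi/4)     -I            exp(3*I*pi/4) 
  chi_6          1             -I              -1            I               1             -I              -1            I             
  chi_7          1             exp(-I*pi/4)    -I            exp(-3*I*pi/4)  -1            exp(3*I*pi/4)   I             exp(I*pi/4)   

Spot check: chi_0(1) = zeta_8^(0*1) = zeta_8^0 = 1.

Z/8Z is abelian, so all 8 irreducible complex representations are 1-dimensional. They are given by chi_k(m) = zeta_8^(k*m) for k = 0,...,7. Row orthogonality: sum_m chi_k(m) conj(chi_l(m)) = 8 * [k = l].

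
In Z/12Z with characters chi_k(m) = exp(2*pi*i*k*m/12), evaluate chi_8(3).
chi_8(3) = zeta_12^24 = 1

Proof sketch: chi_8(3) = zeta_12^(8*3) = zeta_12^24. Since zeta_12^12 = 1, this equals zeta_12^0 = exp(2*pi*i*0/12) = 1.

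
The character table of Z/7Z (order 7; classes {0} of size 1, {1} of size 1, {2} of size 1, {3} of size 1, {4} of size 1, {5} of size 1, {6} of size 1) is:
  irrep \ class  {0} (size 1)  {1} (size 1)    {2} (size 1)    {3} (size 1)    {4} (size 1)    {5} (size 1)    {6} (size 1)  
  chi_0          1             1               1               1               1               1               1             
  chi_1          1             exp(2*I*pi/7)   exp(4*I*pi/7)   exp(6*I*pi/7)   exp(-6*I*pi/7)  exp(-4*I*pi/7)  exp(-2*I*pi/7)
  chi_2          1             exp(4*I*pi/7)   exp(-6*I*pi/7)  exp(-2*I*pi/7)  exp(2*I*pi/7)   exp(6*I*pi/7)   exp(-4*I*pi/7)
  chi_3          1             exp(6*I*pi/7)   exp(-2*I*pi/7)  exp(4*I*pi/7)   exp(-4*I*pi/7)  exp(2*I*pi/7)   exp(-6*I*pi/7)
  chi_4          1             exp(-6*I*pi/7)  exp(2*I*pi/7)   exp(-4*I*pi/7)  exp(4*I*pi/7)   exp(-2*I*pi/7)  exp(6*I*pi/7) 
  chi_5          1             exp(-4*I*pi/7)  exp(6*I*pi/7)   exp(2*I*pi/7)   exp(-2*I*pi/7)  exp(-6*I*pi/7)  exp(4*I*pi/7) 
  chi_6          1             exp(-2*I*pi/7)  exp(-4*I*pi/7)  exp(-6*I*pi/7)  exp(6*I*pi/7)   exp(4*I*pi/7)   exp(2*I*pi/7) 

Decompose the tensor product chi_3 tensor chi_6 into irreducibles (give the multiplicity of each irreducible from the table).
chi_3 tensor chi_6 = chi_2 (all other irreducibles have multiplicity 0).

Solution. The character of a tensor product is the pointwise product (chi_3 * chi_6)(C) = chi_3(C) * chi_6(C):
  {0}: (1)*(1), {1}: (exp(6*I*pi/7))*(exp(-2*I*pi/7)), {2}: (exp(-2*I*pi/7))*(exp(-4*I*pi/7)), {3}: (exp(4*I*pi/7))*(exp(-6*I*pi/7)), {4}: (exp(-4*I*pi/7))*(exp(6*I*pi/7)), {5}: (exp(2*I*pi/7))*(exp(4*I*pi/7)), {6}: (exp(-6*I*pi/7))*(exp(2*I*pi/7))
so (chi_3 * chi_6) takes values
  {0} -> 1, {1} -> exp(4*I*pi/7), {2} -> exp(-6*I*pi/7), {3} -> exp(-2*I*pi/7), {4} -> exp(2*I*pi/7), {5} -> exp(6*I*pi/7), {6} -> exp(-4*I*pi/7).
Now take the inner product of this character with each irreducible chi from the table, <chi_3*chi_6, chi> = (1/7) sum_C |C| (chi_3*chi_6)(C) conj(chi(C)):
  <chi_3*chi_6, chi_0> = (1/7)[1*(1)*conj(1) + 1*(exp(4*I*pi/7))*conj(1) + 1*(exp(-6*I*pi/7))*conj(1) + 1*(exp(-2*I*pi/7))*conj(1) + 1*(exp(2*I*pi/7))*conj(1) + 1*(exp(6*I*pi/7))*conj(1) + 1*(exp(-4*I*pi/7))*conj(1)]
      = (1/7)[(1) + (exp(4*I*pi/7)) + (exp(-6*I*pi/7)) + (exp(-2*I*pi/7)) + (exp(2*I*pi/7)) + (exp(6*I*pi/7)) + (exp(-4*I*pi/7))] = 0/7 = 0
  <chi_3*chi_6, chi_1> = (1/7)[1*(1)*conj(1) + 1*(exp(4*I*pi/7))*conj(exp(2*I*pi/7)) + 1*(exp(-6*I*pi/7))*conj(exp(4*I*pi/7)) + 1*(exp(-2*I*pi/7))*conj(exp(6*I*pi/7)) + 1*(exp(2*I*pi/7))*conj(exp(-6*I*pi/7)) + 1*(exp(6*I*pi/7))*conj(exp(-4*I*pi/7)) + 1*(exp(-4*I*pi/7))*conj(exp(-2*I*pi/7))]
      = (1/7)[(1) + (exp(2*I*pi/7)) + (exp(4*I*pi/7)) + (exp(6*I*pi/7)) + (exp(-6*I*pi/7)) + (exp(-4*I*pi/7)) + (exp(-2*I*pi/7))] = 0/7 = 0
  <chi_3*chi_6, chi_2> = (1/7)[1*(1)*conj(1) + 1*(exp(4*I*pi/7))*conj(exp(4*I*pi/7)) + 1*(exp(-6*I*pi/7))*conj(exp(-6*I*pi/7)) + 1*(exp(-2*I*pi/7))*conj(exp(-2*I*pi/7)) + 1*(exp(2*I*pi/7))*conj(exp(2*I*pi/7)) + 1*(exp(6*I*pi/7))*conj(exp(6*I*pi/7)) + 1*(exp(-4*I*pi/7))*conj(exp(-4*I*pi/7))]
      = (1/7)[(1) + (1) + (1) + (1) + (1) + (1) + (1)] = 7/7 = 1
  <chi_3*chi_6, chi_3> = (1/7)[1*(1)*conj(1) + 1*(exp(4*I*pi/7))*conj(exp(6*I*pi/7)) + 1*(exp(-6*I*pi/7))*conj(exp(-2*I*pi/7)) + 1*(exp(-2*I*pi/7))*conj(exp(4*I*pi/7)) + 1*(exp(2*I*pi/7))*conj(exp(-4*I*pi/7)) + 1*(exp(6*I*pi/7))*conj(exp(2*I*pi/7)) + 1*(exp(-4*I*pi/7))*conj(exp(-6*I*pi/7))]
      = (1/7)[(1) + (exp(-2*I*pi/7)) + (exp(-4*I*pi/7)) + (exp(-6*I*pi/7)) + (exp(6*I*pi/7)) + (exp(4*I*pi/7)) + (exp(2*I*pi/7))] = 0/7 = 0
  <chi_3*chi_6, chi_4> = (1/7)[1*(1)*conj(1) + 1*(exp(4*I*pi/7))*conj(exp(-6*I*pi/7)) + 1*(exp(-6*I*pi/7))*conj(exp(2*I*pi/7)) + 1*(exp(-2*I*pi/7))*conj(exp(-4*I*pi/7)) + 1*(exp(2*I*pi/7))*conj(exp(4*I*pi/7)) + 1*(exp(6*I*pi/7))*conj(exp(-2*I*pi/7)) + 1*(exp(-4*I*pi/7))*conj(exp(6*I*pi/7))]
      = (1/7)[(1) + (exp(-4*I*pi/7)) + (exp(6*I*pi/7)) + (exp(2*I*pi/7)) + (exp(-2*I*pi/7)) + (exp(-6*I*pi/7)) + (exp(4*I*pi/7))] = 0/7 = 0
  <chi_3*chi_6, chi_5> = (1/7)[1*(1)*conj(1) + 1*(exp(4*I*pi/7))*conj(exp(-4*I*pi/7)) + 1*(exp(-6*I*pi/7))*conj(exp(6*I*pi/7)) + 1*(exp(-2*I*pi/7))*conj(exp(2*I*pi/7)) + 1*(exp(2*I*pi/7))*conj(exp(-2*I*pi/7)) + 1*(exp(6*I*pi/7))*conj(exp(-6*I*pi/7)) + 1*(exp(-4*I*pi/7))*conj(exp(4*I*pi/7))]
      = (1/7)[(1) + (exp(-6*I*pi/7)) + (exp(2*I*pi/7)) + (exp(-4*I*pi/7)) + (exp(4*I*pi/7)) + (exp(-2*I*pi/7)) + (exp(6*I*pi/7))] = 0/7 = 0
  <chi_3*chi_6, chi_6> = (1/7)[1*(1)*conj(1) + 1*(exp(4*I*pi/7))*conj(exp(-2*I*pi/7)) + 1*(exp(-6*I*pi/7))*conj(exp(-4*I*pi/7)) + 1*(exp(-2*I*pi/7))*conj(exp(-6*I*pi/7)) + 1*(exp(2*I*pi/7))*conj(exp(6*I*pi/7)) + 1*(exp(6*I*pi/7))*conj(exp(4*I*pi/7)) + 1*(exp(-4*I*pi/7))*conj(exp(2*I*pi/7))]
      = (1/7)[(1) + (exp(6*I*pi/7)) + (exp(-2*I*pi/7)) + (exp(4*I*pi/7)) + (exp(-4*I*pi/7)) + (exp(2*I*pi/7)) + (exp(-6*I*pi/7))] = 0/7 = 0
(Exp terms are combined using exp(i*s)*conj(exp(i*t)) = exp(i*(s-t)), and sums of them are collapsed using the identity that for every m > 1 the m distinct m-th roots of unity sum to 0, e.g. 1 + exp(2*I*pi/3) + exp(-2*I*pi/3) = 0.)
Hence the multiplicities are chi_2: 1. Dimension check: dim(chi_3)*dim(chi_6) = 1*1 = 1 and sum (mult * dim) = 1*1 = 1.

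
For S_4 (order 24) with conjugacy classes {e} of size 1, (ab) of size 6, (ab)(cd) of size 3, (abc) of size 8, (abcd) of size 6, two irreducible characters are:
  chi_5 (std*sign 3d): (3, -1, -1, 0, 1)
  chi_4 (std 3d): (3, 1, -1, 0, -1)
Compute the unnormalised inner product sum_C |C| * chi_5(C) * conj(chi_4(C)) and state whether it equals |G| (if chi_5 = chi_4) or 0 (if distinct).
Sum = 0; so <chi_5, chi_4> = 0 (distinct irreducibles are orthogonal).

Working: Compute term by term over conjugacy classes (|C| * chi_5(C) * conj(chi_4(C))):
  1*(3)*conj(3) + 6*(-1)*conj(1) + 3*(-1)*conj(-1) + 8*(0)*conj(0) + 6*(1)*conj(-1)
  = (9) + (-6) + (3) + (0) + (-6)
  = 0.
Dividing by |G| = 24 gives 0/24 = 0, matching the row-orthogonality relation <chi_5, chi_4> = [chi_5 = chi_4].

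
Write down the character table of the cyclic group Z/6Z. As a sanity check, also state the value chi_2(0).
Character table of Z/6Z (irreps indexed chi_0,...,chi_5 with chi_k(m) = zeta_6^(k*m), zeta_6 = exp(2*pi*i/6)):
  irrep \ class  {0} (size 1)  {1} (size 1)    {2} (size 1)    {3} (size 1)  {4} (size 1)    {5} (size 1)  
  chi_0          1             1               1               1             1               1             
  chi_1          1             exp(I*pi/3)     exp(2*I*pi/3)   -1            exp(-2*I*pi/3)  exp(-I*pi/3)  
  chi_2          1             exp(2*I*pi/3)   exp(-2*I*pi/3)  1             exp(2*I*pi/3)   exp(-2*I*pi/3)
  chi_3          1             -1              1               -1            1               -1            
  chi_4          1             exp(-2*I*pi/3)  exp(2*I*pi/3)   1             exp(-2*I*pi/3)  exp(2*I*pi/3) 
  chi_5          1             exp(-I*pi/3)    exp(-2*I*pi/3)  -1            exp(2*I*pi/3)   exp(I*pi/3)   

Spot check: chi_2(0) = zeta_6^(2*0) = zeta_6^0 = 1.

Reasoning: Z/6Z is abelian, so all 6 irreducible complex representations are 1-dimensional. They are given by chi_k(m) = zeta_6^(k*m) for k = 0,...,5. Row orthogonality: sum_m chi_k(m) conj(chi_l(m)) = 6 * [k = l].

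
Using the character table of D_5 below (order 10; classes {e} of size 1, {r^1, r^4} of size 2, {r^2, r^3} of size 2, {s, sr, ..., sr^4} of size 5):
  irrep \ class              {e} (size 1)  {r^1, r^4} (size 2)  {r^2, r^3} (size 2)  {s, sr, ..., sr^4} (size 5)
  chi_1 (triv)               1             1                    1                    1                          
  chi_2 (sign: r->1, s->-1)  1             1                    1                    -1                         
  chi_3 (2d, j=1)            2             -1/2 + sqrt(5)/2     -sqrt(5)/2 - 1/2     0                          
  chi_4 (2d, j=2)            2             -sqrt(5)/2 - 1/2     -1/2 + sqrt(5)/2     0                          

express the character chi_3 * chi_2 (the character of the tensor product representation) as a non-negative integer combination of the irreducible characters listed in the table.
chi_3 tensor chi_2 = chi_3 (all other irreducibles have multiplicity 0).

Justification: The character of a tensor product is the pointwise product (chi_3 * chi_2)(C) = chi_3(C) * chi_2(C):
  {e}: (2)*(1), {r^1, r^4}: (-1/2 + sqrt(5)/2)*(1), {r^2, r^3}: (-sqrt(5)/2 - 1/2)*(1), {s, sr, ..., sr^4}: (0)*(-1)
so (chi_3 * chi_2) takes values
  {e} -> 2, {r^1, r^4} -> -1/2 + sqrt(5)/2, {r^2, r^3} -> -sqrt(5)/2 - 1/2, {s, sr, ..., sr^4} -> 0.
Now take the inner product of this character with each irreducible chi from the table, <chi_3*chi_2, chi> = (1/10) sum_C |C| (chi_3*chi_2)(C) conj(chi(C)):
  <chi_3*chi_2, chi_1> = (1/10)[1*(2)*conj(1) + 2*(-1/2 + sqrt(5)/2)*conj(1) + 2*(-sqrt(5)/2 - 1/2)*conj(1) + 5*(0)*conj(1)]
      = (1/10)[(2) + (-1 + sqrt(5)) + (-sqrt(5) - 1) + (0)] = 0/10 = 0
  <chi_3*chi_2, chi_2> = (1/10)[1*(2)*conj(1) + 2*(-1/2 + sqrt(5)/2)*conj(1) + 2*(-sqrt(5)/2 - 1/2)*conj(1) + 5*(0)*conj(-1)]
      = (1/10)[(2) + (-1 + sqrt(5)) + (-sqrt(5) - 1) + (0)] = 0/10 = 0
  <chi_3*chi_2, chi_3> = (1/10)[1*(2)*conj(2) + 2*(-1/2 + sqrt(5)/2)*conj(-1/2 + sqrt(5)/2) + 2*(-sqrt(5)/2 - 1/2)*conj(-sqrt(5)/2 - 1/2) + 5*(0)*conj(0)]
      = (1/10)[(4) + (3 - sqrt(5)) + (sqrt(5) + 3) + (0)] = 10/10 = 1
  <chi_3*chi_2, chi_4> = (1/10)[1*(2)*conj(2) + 2*(-1/2 + sqrt(5)/2)*conj(-sqrt(5)/2 - 1/2) + 2*(-sqrt(5)/2 - 1/2)*conj(-1/2 + sqrt(5)/2) + 5*(0)*conj(0)]
      = (1/10)[(4) + (-2) + (-2) + (0)] = 0/10 = 0
Hence the multiplicities are chi_3: 1. Dimension check: dim(chi_3)*dim(chi_2) = 2*1 = 2 and sum (mult * dim) = 1*2 = 2.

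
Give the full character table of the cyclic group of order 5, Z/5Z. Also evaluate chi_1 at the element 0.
Character table of Z/5Z (irreps indexed chi_0,...,chi_4 with chi_k(m) = zeta_5^(k*m), zeta_5 = exp(2*pi*i/5)):
  irrep \ class  {0} (size 1)  {1} (size 1)    {2} (size 1)    {3} (size 1)    {4} (size 1)  
  chi_0          1             1               1               1               1             
  chi_1          1             exp(2*I*pi/5)   exp(4*I*pi/5)   exp(-4*I*pi/5)  exp(-2*I*pi/5)
  chi_2          1             exp(4*I*pi/5)   exp(-2*I*pi/5)  exp(2*I*pi/5)   exp(-4*I*pi/5)
  chi_3          1             exp(-4*I*pi/5)  exp(2*I*pi/5)   exp(-2*I*pi/5)  exp(4*I*pi/5) 
  chi_4          1             exp(-2*I*pi/5)  exp(-4*I*pi/5)  exp(4*I*pi/5)   exp(2*I*pi/5) 

Spot check: chi_1(0) = zeta_5^(1*0) = zeta_5^0 = 1.

Argument: Z/5Z is abelian, so all 5 irreducible complex representations are 1-dimensional. They are given by chi_k(m) = zeta_5^(k*m) for k = 0,...,4. Row orthogonality: sum_m chi_k(m) conj(chi_l(m)) = 5 * [k = l].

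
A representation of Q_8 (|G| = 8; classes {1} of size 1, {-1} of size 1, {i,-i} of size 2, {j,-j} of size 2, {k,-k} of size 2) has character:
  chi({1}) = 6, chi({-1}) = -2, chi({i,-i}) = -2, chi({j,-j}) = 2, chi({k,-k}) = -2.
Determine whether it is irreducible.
Not irreducible (reducible): <chi, chi> = 8 > 1.

Reasoning: <chi, chi> = (1/|G|) sum_C |C| * |chi(C)|^2 = (1/8)[1*|6|^2 + 1*|-2|^2 + 2*|-2|^2 + 2*|2|^2 + 2*|-2|^2]
  = (1/8)[(36) + (4) + (8) + (8) + (8)] = 64/8 = 8.
A character is irreducible iff <chi, chi> = 1, so this representation is reducible.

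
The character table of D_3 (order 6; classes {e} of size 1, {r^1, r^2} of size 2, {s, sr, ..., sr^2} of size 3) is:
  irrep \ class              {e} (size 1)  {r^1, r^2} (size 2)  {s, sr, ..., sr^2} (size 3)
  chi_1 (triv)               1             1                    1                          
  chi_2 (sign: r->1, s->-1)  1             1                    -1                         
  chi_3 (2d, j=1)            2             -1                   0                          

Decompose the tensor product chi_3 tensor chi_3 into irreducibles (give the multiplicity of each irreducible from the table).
chi_3 tensor chi_3 = chi_1 + chi_2 + chi_3 (all other irreducibles have multiplicity 0).

Proof sketch: The character of a tensor product is the pointwise product (chi_3 * chi_3)(C) = chi_3(C) * chi_3(C):
  {e}: (2)*(2), {r^1, r^2}: (-1)*(-1), {s, sr, ..., sr^2}: (0)*(0)
so (chi_3 * chi_3) takes values
  {e} -> 4, {r^1, r^2} -> 1, {s, sr, ..., sr^2} -> 0.
Now take the inner product of this character with each irreducible chi from the table, <chi_3*chi_3, chi> = (1/6) sum_C |C| (chi_3*chi_3)(C) conj(chi(C)):
  <chi_3*chi_3, chi_1> = (1/6)[1*(4)*conj(1) + 2*(1)*conj(1) + 3*(0)*conj(1)]
      = (1/6)[(4) + (2) + (0)] = 6/6 = 1
  <chi_3*chi_3, chi_2> = (1/6)[1*(4)*conj(1) + 2*(1)*conj(1) + 3*(0)*conj(-1)]
      = (1/6)[(4) + (2) + (0)] = 6/6 = 1
  <chi_3*chi_3, chi_3> = (1/6)[1*(4)*conj(2) + 2*(1)*conj(-1) + 3*(0)*conj(0)]
      = (1/6)[(8) + (-2) + (0)] = 6/6 = 1
Hence the multiplicities are chi_1: 1, chi_2: 1, chi_3: 1. Dimension check: dim(chi_3)*dim(chi_3) = 2*2 = 4 and sum (mult * dim) = 1*1 + 1*1 + 1*2 = 4.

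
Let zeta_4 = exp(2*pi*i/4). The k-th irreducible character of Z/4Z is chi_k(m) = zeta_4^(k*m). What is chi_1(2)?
chi_1(2) = zeta_4^2 = -1

Details: chi_1(2) = zeta_4^(1*2) = zeta_4^2. Since zeta_4^4 = 1, this equals zeta_4^2 = exp(2*pi*i*2/4) = -1.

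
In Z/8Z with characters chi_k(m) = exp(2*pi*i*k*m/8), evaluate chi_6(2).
chi_6(2) = zeta_8^12 = -1

Working: chi_6(2) = zeta_8^(6*2) = zeta_8^12. Since zeta_8^8 = 1, this equals zeta_8^4 = exp(2*pi*i*4/8) = -1.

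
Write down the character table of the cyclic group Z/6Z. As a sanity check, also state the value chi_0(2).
Character table of Z/6Z (irreps indexed chi_0,...,chi_5 with chi_k(m) = zeta_6^(k*m), zeta_6 = exp(2*pi*i/6)):
  irrep \ class  {0} (size 1)  {1} (size 1)    {2} (size 1)    {3} (size 1)  {4} (size 1)    {5} (size 1)  
  chi_0          1             1               1               1             1               1             
  chi_1          1             exp(I*pi/3)     exp(2*I*pi/3)   -1            exp(-2*I*pi/3)  exp(-I*pi/3)  
  chi_2          1             exp(2*I*pi/3)   exp(-2*I*pi/3)  1             exp(2*I*pi/3)   exp(-2*I*pi/3)
  chi_3          1             -1              1               -1            1               -1            
  chi_4          1             exp(-2*I*pi/3)  exp(2*I*pi/3)   1             exp(-2*I*pi/3)  exp(2*I*pi/3) 
  chi_5          1             exp(-I*pi/3)    exp(-2*I*pi/3)  -1            exp(2*I*pi/3)   exp(I*pi/3)   

Spot check: chi_0(2) = zeta_6^(0*2) = zeta_6^0 = 1.

Why: Z/6Z is abelian, so all 6 irreducible complex representations are 1-dimensional. They are given by chi_k(m) = zeta_6^(k*m) for k = 0,...,5. Row orthogonality: sum_m chi_k(m) conj(chi_l(m)) = 6 * [k = l].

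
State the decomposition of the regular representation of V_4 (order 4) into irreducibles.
Each irreducible V_i of dimension d_i appears with multiplicity d_i, i.e. rho_reg = (direct sum over all irreducibles V_i) d_i V_i. The irreducible dimensions for V_4 are 1, 1, 1, 1: 4 irreducibles of dimension 1, each with multiplicity 1. Total dimension 4*1*1 = 4 = |G|.

Working: General theorem: in the regular representation of a finite group G, each irreducible appears with multiplicity equal to its dimension. Check: dim(rho_reg) = sum d_i^2 = 1 + 1 + 1 + 1 = 4 = |G|.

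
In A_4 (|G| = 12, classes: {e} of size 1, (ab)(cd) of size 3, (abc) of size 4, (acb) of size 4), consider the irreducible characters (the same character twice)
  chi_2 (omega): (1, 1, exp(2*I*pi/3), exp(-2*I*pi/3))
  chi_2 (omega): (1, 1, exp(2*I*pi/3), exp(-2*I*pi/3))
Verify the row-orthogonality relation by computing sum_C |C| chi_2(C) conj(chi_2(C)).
Sum = 12 = |G| = 12; so <chi_2, chi_2> = 1 (norm-1 confirms irreducibility).

Compute term by term over conjugacy classes (|C| * chi_2(C) * conj(chi_2(C))):
  1*(1)*conj(1) + 3*(1)*conj(1) + 4*(exp(2*I*pi/3))*conj(exp(2*I*pi/3)) + 4*(exp(-2*I*pi/3))*conj(exp(-2*I*pi/3))
  = (1) + (3) + (4) + (4)
  = 12.
(Exp terms are combined using exp(i*s)*conj(exp(i*t)) = exp(i*(s-t)), and sums of them are collapsed using the identity that for every m > 1 the m distinct m-th roots of unity sum to 0, e.g. 1 + exp(2*I*pi/3) + exp(-2*I*pi/3) = 0.)
Dividing by |G| = 12 gives 12/12 = 1, matching the row-orthogonality relation <chi_2, chi_2> = [chi_2 = chi_2].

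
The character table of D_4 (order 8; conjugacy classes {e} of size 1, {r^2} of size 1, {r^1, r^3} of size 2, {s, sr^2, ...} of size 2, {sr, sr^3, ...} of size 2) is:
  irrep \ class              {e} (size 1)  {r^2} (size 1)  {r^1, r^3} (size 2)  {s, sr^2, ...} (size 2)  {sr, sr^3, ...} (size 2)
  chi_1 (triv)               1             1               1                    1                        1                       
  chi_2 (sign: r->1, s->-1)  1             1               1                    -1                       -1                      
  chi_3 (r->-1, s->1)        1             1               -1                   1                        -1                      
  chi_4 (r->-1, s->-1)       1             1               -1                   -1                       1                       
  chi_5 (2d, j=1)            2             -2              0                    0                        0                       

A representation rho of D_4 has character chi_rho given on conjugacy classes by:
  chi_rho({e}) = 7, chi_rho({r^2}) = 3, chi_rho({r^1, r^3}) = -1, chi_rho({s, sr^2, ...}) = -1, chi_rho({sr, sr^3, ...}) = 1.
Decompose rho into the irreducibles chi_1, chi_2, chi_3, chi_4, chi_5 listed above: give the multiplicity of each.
Multiplicities: chi_1: 1, chi_2: 1, chi_3: 1, chi_4: 2, chi_5: 1.

Working: Use <chi_rho, chi> = (1/|G|) sum_C |C| * chi_rho(C) * conj(chi(C)) with |G| = 8 for each irreducible chi in the table:
  <chi_rho, chi_1> = (1/8)[1*(7)*conj(1) + 1*(3)*conj(1) + 2*(-1)*conj(1) + 2*(-1)*conj(1) + 2*(1)*conj(1)]
      = (1/8)[(7) + (3) + (-2) + (-2) + (2)] = 8/8 = 1
  <chi_rho, chi_2> = (1/8)[1*(7)*conj(1) + 1*(3)*conj(1) + 2*(-1)*conj(1) + 2*(-1)*conj(-1) + 2*(1)*conj(-1)]
      = (1/8)[(7) + (3) + (-2) + (2) + (-2)] = 8/8 = 1
  <chi_rho, chi_3> = (1/8)[1*(7)*conj(1) + 1*(3)*conj(1) + 2*(-1)*conj(-1) + 2*(-1)*conj(1) + 2*(1)*conj(-1)]
      = (1/8)[(7) + (3) + (2) + (-2) + (-2)] = 8/8 = 1
  <chi_rho, chi_4> = (1/8)[1*(7)*conj(1) + 1*(3)*conj(1) + 2*(-1)*conj(-1) + 2*(-1)*conj(-1) + 2*(1)*conj(1)]
      = (1/8)[(7) + (3) + (2) + (2) + (2)] = 16/8 = 2
  <chi_rho, chi_5> = (1/8)[1*(7)*conj(2) + 1*(3)*conj(-2) + 2*(-1)*conj(0) + 2*(-1)*conj(0) + 2*(1)*conj(0)]
      = (1/8)[(14) + (-6) + (0) + (0) + (0)] = 8/8 = 1
Dimension check: dim(rho) = sum (mult * dim) = 1*1 + 1*1 + 1*1 + 2*1 + 1*2 = 7 = chi_rho(e) = 7.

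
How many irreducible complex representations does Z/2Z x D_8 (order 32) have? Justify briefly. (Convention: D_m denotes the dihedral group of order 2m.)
14

Justification: The number of irreducible complex representations of a finite group equals its number of conjugacy classes. For a direct product, #classes(G x H) = #classes(G) * #classes(H). Z/2Z has 2 classes (abelian), D_8 has 7 classes, so 2 * 7 = 14, so Z/2Z x D_8 (order 32) has exactly 14 irreducible complex representations.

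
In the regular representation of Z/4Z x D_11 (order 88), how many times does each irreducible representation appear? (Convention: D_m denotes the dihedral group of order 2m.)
Each irreducible V_i of dimension d_i appears with multiplicity d_i, i.e. rho_reg = (direct sum over all irreducibles V_i) d_i V_i. The irreducible dimensions for Z/4Z x D_11 are 1, 1, 1, 1, 1, 1, 1, 1, 2, 2, 2, 2, 2, 2, 2, 2, 2, 2, 2, 2, 2, 2, 2, 2, 2, 2, 2, 2: 8 irreducibles of dimension 1, each with multiplicity 1; 20 irreducibles of dimension 2, each with multiplicity 2. Total dimension 8*1*1 + 20*2*2 = 88 = |G|.

General theorem: in the regular representation of a finite group G, each irreducible appears with multiplicity equal to its dimension. Check: dim(rho_reg) = sum d_i^2 = 1 + 1 + 1 + 1 + 1 + 1 + 1 + 1 + 4 + 4 + 4 + 4 + 4 + 4 + 4 + 4 + 4 + 4 + 4 + 4 + 4 + 4 + 4 + 4 + 4 + 4 + 4 + 4 = 88 = |G|.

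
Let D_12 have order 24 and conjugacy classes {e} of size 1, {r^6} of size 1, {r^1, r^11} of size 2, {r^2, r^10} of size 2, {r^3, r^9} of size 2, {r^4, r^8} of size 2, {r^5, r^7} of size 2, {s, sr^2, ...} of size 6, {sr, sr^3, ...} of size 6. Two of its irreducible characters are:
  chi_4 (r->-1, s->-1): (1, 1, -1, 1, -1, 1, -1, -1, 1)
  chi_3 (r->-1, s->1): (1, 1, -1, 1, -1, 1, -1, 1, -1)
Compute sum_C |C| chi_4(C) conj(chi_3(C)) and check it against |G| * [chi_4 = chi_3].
Sum = 0; so <chi_4, chi_3> = 0 (distinct irreducibles are orthogonal).

Derivation: Compute term by term over conjugacy classes (|C| * chi_4(C) * conj(chi_3(C))):
  1*(1)*conj(1) + 1*(1)*conj(1) + 2*(-1)*conj(-1) + 2*(1)*conj(1) + 2*(-1)*conj(-1) + 2*(1)*conj(1) + 2*(-1)*conj(-1) + 6*(-1)*conj(1) + 6*(1)*conj(-1)
  = (1) + (1) + (2) + (2) + (2) + (2) + (2) + (-6) + (-6)
  = 0.
Dividing by |G| = 24 gives 0/24 = 0, matching the row-orthogonality relation <chi_4, chi_3> = [chi_4 = chi_3].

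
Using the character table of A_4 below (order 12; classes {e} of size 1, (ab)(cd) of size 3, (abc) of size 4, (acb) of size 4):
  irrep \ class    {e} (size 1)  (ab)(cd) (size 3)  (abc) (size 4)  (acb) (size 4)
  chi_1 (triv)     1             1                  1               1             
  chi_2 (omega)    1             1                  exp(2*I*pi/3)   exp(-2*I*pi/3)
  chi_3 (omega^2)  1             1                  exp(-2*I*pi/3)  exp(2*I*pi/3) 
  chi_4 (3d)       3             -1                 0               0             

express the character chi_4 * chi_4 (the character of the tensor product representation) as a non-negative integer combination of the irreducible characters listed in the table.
chi_4 tensor chi_4 = chi_1 + chi_2 + chi_3 + 2*chi_4 (all other irreducibles have multiplicity 0).

Reasoning: The character of a tensor product is the pointwise product (chi_4 * chi_4)(C) = chi_4(C) * chi_4(C):
  {e}: (3)*(3), (ab)(cd): (-1)*(-1), (abc): (0)*(0), (acb): (0)*(0)
so (chi_4 * chi_4) takes values
  {e} -> 9, (ab)(cd) -> 1, (abc) -> 0, (acb) -> 0.
Now take the inner product of this character with each irreducible chi from the table, <chi_4*chi_4, chi> = (1/12) sum_C |C| (chi_4*chi_4)(C) conj(chi(C)):
  <chi_4*chi_4, chi_1> = (1/12)[1*(9)*conj(1) + 3*(1)*conj(1) + 4*(0)*conj(1) + 4*(0)*conj(1)]
      = (1/12)[(9) + (3) + (0) + (0)] = 12/12 = 1
  <chi_4*chi_4, chi_2> = (1/12)[1*(9)*conj(1) + 3*(1)*conj(1) + 4*(0)*conj(exp(2*I*pi/3)) + 4*(0)*conj(exp(-2*I*pi/3))]
      = (1/12)[(9) + (3) + (0) + (0)] = 12/12 = 1
  <chi_4*chi_4, chi_3> = (1/12)[1*(9)*conj(1) + 3*(1)*conj(1) + 4*(0)*conj(exp(-2*I*pi/3)) + 4*(0)*conj(exp(2*I*pi/3))]
      = (1/12)[(9) + (3) + (0) + (0)] = 12/12 = 1
  <chi_4*chi_4, chi_4> = (1/12)[1*(9)*conj(3) + 3*(1)*conj(-1) + 4*(0)*conj(0) + 4*(0)*conj(0)]
      = (1/12)[(27) + (-3) + (0) + (0)] = 24/12 = 2
(Exp terms are combined using exp(i*s)*conj(exp(i*t)) = exp(i*(s-t)), and sums of them are collapsed using the identity that for every m > 1 the m distinct m-th roots of unity sum to 0, e.g. 1 + exp(2*I*pi/3) + exp(-2*I*pi/3) = 0.)
Hence the multiplicities are chi_1: 1, chi_2: 1, chi_3: 1, chi_4: 2. Dimension check: dim(chi_4)*dim(chi_4) = 3*3 = 9 and sum (mult * dim) = 1*1 + 1*1 + 1*1 + 2*3 = 9.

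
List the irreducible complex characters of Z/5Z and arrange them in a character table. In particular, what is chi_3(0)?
Character table of Z/5Z (irreps indexed chi_0,...,chi_4 with chi_k(m) = zeta_5^(k*m), zeta_5 = exp(2*pi*i/5)):
  irrep \ class  {0} (size 1)  {1} (size 1)    {2} (size 1)    {3} (size 1)    {4} (size 1)  
  chi_0          1             1               1               1               1             
  chi_1          1             exp(2*I*pi/5)   exp(4*I*pi/5)   exp(-4*I*pi/5)  exp(-2*I*pi/5)
  chi_2          1             exp(4*I*pi/5)   exp(-2*I*pi/5)  exp(2*I*pi/5)   exp(-4*I*pi/5)
  chi_3          1             exp(-4*I*pi/5)  exp(2*I*pi/5)   exp(-2*I*pi/5)  exp(4*I*pi/5) 
  chi_4          1             exp(-2*I*pi/5)  exp(-4*I*pi/5)  exp(4*I*pi/5)   exp(2*I*pi/5) 

Spot check: chi_3(0) = zeta_5^(3*0) = zeta_5^0 = 1.

Reasoning: Z/5Z is abelian, so all 5 irreducible complex representations are 1-dimensional. They are given by chi_k(m) = zeta_5^(k*m) for k = 0,...,4. Row orthogonality: sum_m chi_k(m) conj(chi_l(m)) = 5 * [k = l].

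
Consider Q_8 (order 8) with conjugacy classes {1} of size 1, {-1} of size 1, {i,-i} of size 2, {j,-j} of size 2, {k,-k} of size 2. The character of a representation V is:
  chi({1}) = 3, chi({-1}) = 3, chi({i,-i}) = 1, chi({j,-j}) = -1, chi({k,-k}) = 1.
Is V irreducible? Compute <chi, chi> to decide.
Not irreducible (reducible): <chi, chi> = 3 > 1.

Explanation: <chi, chi> = (1/|G|) sum_C |C| * |chi(C)|^2 = (1/8)[1*|3|^2 + 1*|3|^2 + 2*|1|^2 + 2*|-1|^2 + 2*|1|^2]
  = (1/8)[(9) + (9) + (2) + (2) + (2)] = 24/8 = 3.
A character is irreducible iff <chi, chi> = 1, so this representation is reducible.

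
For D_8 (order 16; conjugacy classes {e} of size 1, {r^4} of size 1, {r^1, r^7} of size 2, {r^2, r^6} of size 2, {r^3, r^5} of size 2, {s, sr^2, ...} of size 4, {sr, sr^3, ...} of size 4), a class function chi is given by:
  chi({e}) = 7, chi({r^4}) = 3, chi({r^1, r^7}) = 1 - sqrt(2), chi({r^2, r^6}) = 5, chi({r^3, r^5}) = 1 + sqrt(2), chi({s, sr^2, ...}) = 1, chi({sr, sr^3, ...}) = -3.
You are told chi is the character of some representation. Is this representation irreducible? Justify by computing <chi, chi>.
Not irreducible (reducible): <chi, chi> = 10 > 1.

Argument: <chi, chi> = (1/|G|) sum_C |C| * |chi(C)|^2 = (1/16)[1*|7|^2 + 1*|3|^2 + 2*|1 - sqrt(2)|^2 + 2*|5|^2 + 2*|1 + sqrt(2)|^2 + 4*|1|^2 + 4*|-3|^2]
  = (1/16)[(49) + (9) + (6 - 4*sqrt(2)) + (50) + (4*sqrt(2) + 6) + (4) + (36)] = 160/16 = 10.
A character is irreducible iff <chi, chi> = 1, so this representation is reducible.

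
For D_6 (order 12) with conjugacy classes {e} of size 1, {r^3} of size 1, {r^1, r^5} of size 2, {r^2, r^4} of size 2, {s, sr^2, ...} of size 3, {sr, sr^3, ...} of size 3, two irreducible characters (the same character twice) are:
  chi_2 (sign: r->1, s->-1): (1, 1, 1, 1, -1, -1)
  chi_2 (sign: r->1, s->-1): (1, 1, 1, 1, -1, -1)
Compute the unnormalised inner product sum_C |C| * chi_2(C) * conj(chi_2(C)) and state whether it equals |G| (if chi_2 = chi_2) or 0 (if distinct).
Sum = 12 = |G| = 12; so <chi_2, chi_2> = 1 (norm-1 confirms irreducibility).

Reasoning: Compute term by term over conjugacy classes (|C| * chi_2(C) * conj(chi_2(C))):
  1*(1)*conj(1) + 1*(1)*conj(1) + 2*(1)*conj(1) + 2*(1)*conj(1) + 3*(-1)*conj(-1) + 3*(-1)*conj(-1)
  = (1) + (1) + (2) + (2) + (3) + (3)
  = 12.
Dividing by |G| = 12 gives 12/12 = 1, matching the row-orthogonality relation <chi_2, chi_2> = [chi_2 = chi_2].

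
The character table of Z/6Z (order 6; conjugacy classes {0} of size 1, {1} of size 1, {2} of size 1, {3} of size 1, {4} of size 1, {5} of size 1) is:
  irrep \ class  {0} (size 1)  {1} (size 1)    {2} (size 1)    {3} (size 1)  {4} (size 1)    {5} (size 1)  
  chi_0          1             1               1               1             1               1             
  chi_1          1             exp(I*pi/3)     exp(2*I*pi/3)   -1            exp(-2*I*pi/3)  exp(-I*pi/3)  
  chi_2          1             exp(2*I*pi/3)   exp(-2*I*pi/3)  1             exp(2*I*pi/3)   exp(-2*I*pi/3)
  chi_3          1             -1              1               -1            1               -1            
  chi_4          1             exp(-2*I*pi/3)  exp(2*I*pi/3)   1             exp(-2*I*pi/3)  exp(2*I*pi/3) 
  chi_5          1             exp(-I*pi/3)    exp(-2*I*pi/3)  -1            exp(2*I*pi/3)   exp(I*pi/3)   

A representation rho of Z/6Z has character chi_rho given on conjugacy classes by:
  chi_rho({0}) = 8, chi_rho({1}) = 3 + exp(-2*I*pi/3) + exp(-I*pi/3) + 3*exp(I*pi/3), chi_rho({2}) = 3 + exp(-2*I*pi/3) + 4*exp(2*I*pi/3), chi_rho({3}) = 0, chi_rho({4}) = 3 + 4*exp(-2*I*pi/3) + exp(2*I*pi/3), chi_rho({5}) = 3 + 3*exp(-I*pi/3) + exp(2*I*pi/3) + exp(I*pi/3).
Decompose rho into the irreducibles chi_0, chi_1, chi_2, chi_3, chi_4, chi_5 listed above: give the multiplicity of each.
Multiplicities: chi_0: 3, chi_1: 3, chi_2: 0, chi_3: 0, chi_4: 1, chi_5: 1.

Why: Use <chi_rho, chi> = (1/|G|) sum_C |C| * chi_rho(C) * conj(chi(C)) with |G| = 6 for each irreducible chi in the table:
  <chi_rho, chi_0> = (1/6)[1*(8)*conj(1) + 1*(3 + exp(-2*I*pi/3) + exp(-I*pi/3) + 3*exp(I*pi/3))*conj(1) + 1*(3 + exp(-2*I*pi/3) + 4*exp(2*I*pi/3))*conj(1) + 1*(0)*conj(1) + 1*(3 + 4*exp(-2*I*pi/3) + exp(2*I*pi/3))*conj(1) + 1*(3 + 3*exp(-I*pi/3) + exp(2*I*pi/3) + exp(I*pi/3))*conj(1)]
      = (1/6)[(8) + (3 + exp(-2*I*pi/3) + exp(-I*pi/3) + 3*exp(I*pi/3)) + (3 + exp(-2*I*pi/3) + 4*exp(2*I*pi/3)) + (0) + (3 + 4*exp(-2*I*pi/3) + exp(2*I*pi/3)) + (3 + 3*exp(-I*pi/3) + exp(2*I*pi/3) + exp(I*pi/3))] = 18/6 = 3
  <chi_rho, chi_1> = (1/6)[1*(8)*conj(1) + 1*(3 + exp(-2*I*pi/3) + exp(-I*pi/3) + 3*exp(I*pi/3))*conj(exp(I*pi/3)) + 1*(3 + exp(-2*I*pi/3) + 4*exp(2*I*pi/3))*conj(exp(2*I*pi/3)) + 1*(0)*conj(-1) + 1*(3 + 4*exp(-2*I*pi/3) + exp(2*I*pi/3))*conj(exp(-2*I*pi/3)) + 1*(3 + 3*exp(-I*pi/3) + exp(2*I*pi/3) + exp(I*pi/3))*conj(exp(-I*pi/3))]
      = (1/6)[(8) + (2 + 3*exp(-I*pi/3) + exp(-2*I*pi/3)) + (4 + 3*exp(-2*I*pi/3) + exp(2*I*pi/3)) + (0) + (4 + exp(-2*I*pi/3) + 3*exp(2*I*pi/3)) + (2 + exp(2*I*pi/3) + 3*exp(I*pi/3))] = 18/6 = 3
  <chi_rho, chi_2> = (1/6)[1*(8)*conj(1) + 1*(3 + exp(-2*I*pi/3) + exp(-I*pi/3) + 3*exp(I*pi/3))*conj(exp(2*I*pi/3)) + 1*(3 + exp(-2*I*pi/3) + 4*exp(2*I*pi/3))*conj(exp(-2*I*pi/3)) + 1*(0)*conj(1) + 1*(3 + 4*exp(-2*I*pi/3) + exp(2*I*pi/3))*conj(exp(2*I*pi/3)) + 1*(3 + 3*exp(-I*pi/3) + exp(2*I*pi/3) + exp(I*pi/3))*conj(exp(-2*I*pi/3))]
      = (1/6)[(8) + (-1 + 3*exp(-2*I*pi/3) + 3*exp(-I*pi/3) + exp(2*I*pi/3)) + (1 + 4*exp(-2*I*pi/3) + 3*exp(2*I*pi/3)) + (0) + (1 + 3*exp(-2*I*pi/3) + 4*exp(2*I*pi/3)) + (-1 + exp(-2*I*pi/3) + 3*exp(2*I*pi/3) + 3*exp(I*pi/3))] = 0/6 = 0
  <chi_rho, chi_3> = (1/6)[1*(8)*conj(1) + 1*(3 + exp(-2*I*pi/3) + exp(-I*pi/3) + 3*exp(I*pi/3))*conj(-1) + 1*(3 + exp(-2*I*pi/3) + 4*exp(2*I*pi/3))*conj(1) + 1*(0)*conj(-1) + 1*(3 + 4*exp(-2*I*pi/3) + exp(2*I*pi/3))*conj(1) + 1*(3 + 3*exp(-I*pi/3) + exp(2*I*pi/3) + exp(I*pi/3))*conj(-1)]
      = (1/6)[(8) + (-3 - 3*exp(I*pi/3) - exp(-I*pi/3) - exp(-2*I*pi/3)) + (3 + exp(-2*I*pi/3) + 4*exp(2*I*pi/3)) + (0) + (3 + 4*exp(-2*I*pi/3) + exp(2*I*pi/3)) + (-3 - exp(I*pi/3) - exp(2*I*pi/3) - 3*exp(-I*pi/3))] = 0/6 = 0
  <chi_rho, chi_4> = (1/6)[1*(8)*conj(1) + 1*(3 + exp(-2*I*pi/3) + exp(-I*pi/3) + 3*exp(I*pi/3))*conj(exp(-2*I*pi/3)) + 1*(3 + exp(-2*I*pi/3) + 4*exp(2*I*pi/3))*conj(exp(2*I*pi/3)) + 1*(0)*conj(1) + 1*(3 + 4*exp(-2*I*pi/3) + exp(2*I*pi/3))*conj(exp(-2*I*pi/3)) + 1*(3 + 3*exp(-I*pi/3) + exp(2*I*pi/3) + exp(I*pi/3))*conj(exp(2*I*pi/3))]
      = (1/6)[(8) + (-2 + exp(I*pi/3) + 3*exp(2*I*pi/3)) + (4 + 3*exp(-2*I*pi/3) + exp(2*I*pi/3)) + (0) + (4 + exp(-2*I*pi/3) + 3*exp(2*I*pi/3)) + (-2 + 3*exp(-2*I*pi/3) + exp(-I*pi/3))] = 6/6 = 1
  <chi_rho, chi_5> = (1/6)[1*(8)*conj(1) + 1*(3 + exp(-2*I*pi/3) + exp(-I*pi/3) + 3*exp(I*pi/3))*conj(exp(-I*pi/3)) + 1*(3 + exp(-2*I*pi/3) + 4*exp(2*I*pi/3))*conj(exp(-2*I*pi/3)) + 1*(0)*conj(-1) + 1*(3 + 4*exp(-2*I*pi/3) + exp(2*I*pi/3))*conj(exp(2*I*pi/3)) + 1*(3 + 3*exp(-I*pi/3) + exp(2*I*pi/3) + exp(I*pi/3))*conj(exp(I*pi/3))]
      = (1/6)[(8) + (1 + exp(-I*pi/3) + 3*exp(2*I*pi/3) + 3*exp(I*pi/3)) + (1 + 4*exp(-2*I*pi/3) + 3*exp(2*I*pi/3)) + (0) + (1 + 3*exp(-2*I*pi/3) + 4*exp(2*I*pi/3)) + (1 + 3*exp(-2*I*pi/3) + 3*exp(-I*pi/3) + exp(I*pi/3))] = 6/6 = 1
(Exp terms are combined using exp(i*s)*conj(exp(i*t)) = exp(i*(s-t)), and sums of them are collapsed using the identity that for every m > 1 the m distinct m-th roots of unity sum to 0, e.g. 1 + exp(2*I*pi/3) + exp(-2*I*pi/3) = 0.)
Dimension check: dim(rho) = sum (mult * dim) = 3*1 + 3*1 + 0*1 + 0*1 + 1*1 + 1*1 = 8 = chi_rho(e) = 8.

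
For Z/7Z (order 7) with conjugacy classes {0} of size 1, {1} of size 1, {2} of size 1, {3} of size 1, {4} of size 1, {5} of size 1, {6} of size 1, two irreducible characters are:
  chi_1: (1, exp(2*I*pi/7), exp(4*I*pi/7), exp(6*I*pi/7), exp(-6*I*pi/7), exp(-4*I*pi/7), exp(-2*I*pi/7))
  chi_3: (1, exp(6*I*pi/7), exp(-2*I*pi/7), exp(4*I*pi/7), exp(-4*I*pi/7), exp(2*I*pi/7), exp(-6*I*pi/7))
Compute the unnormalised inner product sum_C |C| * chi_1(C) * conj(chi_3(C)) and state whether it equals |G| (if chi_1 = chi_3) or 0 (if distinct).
Sum = 0; so <chi_1, chi_3> = 0 (distinct irreducibles are orthogonal).

Explanation: Compute term by term over conjugacy classes (|C| * chi_1(C) * conj(chi_3(C))):
  1*(1)*conj(1) + 1*(exp(2*I*pi/7))*conj(exp(6*I*pi/7)) + 1*(exp(4*I*pi/7))*conj(exp(-2*I*pi/7)) + 1*(exp(6*I*pi/7))*conj(exp(4*I*pi/7)) + 1*(exp(-6*I*pi/7))*conj(exp(-4*I*pi/7)) + 1*(exp(-4*I*pi/7))*conj(exp(2*I*pi/7)) + 1*(exp(-2*I*pi/7))*conj(exp(-6*I*pi/7))
  = (1) + (exp(-4*I*pi/7)) + (exp(6*I*pi/7)) + (exp(2*I*pi/7)) + (exp(-2*I*pi/7)) + (exp(-6*I*pi/7)) + (exp(4*I*pi/7))
  = 0.
(Exp terms are combined using exp(i*s)*conj(exp(i*t)) = exp(i*(s-t)), and sums of them are collapsed using the identity that for every m > 1 the m distinct m-th roots of unity sum to 0, e.g. 1 + exp(2*I*pi/3) + exp(-2*I*pi/3) = 0.)
Dividing by |G| = 7 gives 0/7 = 0, matching the row-orthogonality relation <chi_1, chi_3> = [chi_1 = chi_3].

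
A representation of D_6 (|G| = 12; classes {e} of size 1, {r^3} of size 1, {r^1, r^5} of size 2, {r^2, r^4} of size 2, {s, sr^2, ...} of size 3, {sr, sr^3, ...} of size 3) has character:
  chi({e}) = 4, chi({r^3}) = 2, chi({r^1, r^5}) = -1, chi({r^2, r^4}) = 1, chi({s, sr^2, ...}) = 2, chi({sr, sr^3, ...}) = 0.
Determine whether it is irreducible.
Not irreducible (reducible): <chi, chi> = 3 > 1.

Solution. <chi, chi> = (1/|G|) sum_C |C| * |chi(C)|^2 = (1/12)[1*|4|^2 + 1*|2|^2 + 2*|-1|^2 + 2*|1|^2 + 3*|2|^2 + 3*|0|^2]
  = (1/12)[(16) + (4) + (2) + (2) + (12) + (0)] = 36/12 = 3.
A character is irreducible iff <chi, chi> = 1, so this representation is reducible.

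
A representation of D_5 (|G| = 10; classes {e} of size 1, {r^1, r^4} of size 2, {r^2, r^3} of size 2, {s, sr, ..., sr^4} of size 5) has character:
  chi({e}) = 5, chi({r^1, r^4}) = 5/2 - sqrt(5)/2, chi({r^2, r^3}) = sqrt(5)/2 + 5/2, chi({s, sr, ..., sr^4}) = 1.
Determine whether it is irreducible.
Not irreducible (reducible): <chi, chi> = 6 > 1.

Proof sketch: <chi, chi> = (1/|G|) sum_C |C| * |chi(C)|^2 = (1/10)[1*|5|^2 + 2*|5/2 - sqrt(5)/2|^2 + 2*|sqrt(5)/2 + 5/2|^2 + 5*|1|^2]
  = (1/10)[(25) + (15 - 5*sqrt(5)) + (5*sqrt(5) + 15) + (5)] = 60/10 = 6.
A character is irreducible iff <chi, chi> = 1, so this representation is reducible.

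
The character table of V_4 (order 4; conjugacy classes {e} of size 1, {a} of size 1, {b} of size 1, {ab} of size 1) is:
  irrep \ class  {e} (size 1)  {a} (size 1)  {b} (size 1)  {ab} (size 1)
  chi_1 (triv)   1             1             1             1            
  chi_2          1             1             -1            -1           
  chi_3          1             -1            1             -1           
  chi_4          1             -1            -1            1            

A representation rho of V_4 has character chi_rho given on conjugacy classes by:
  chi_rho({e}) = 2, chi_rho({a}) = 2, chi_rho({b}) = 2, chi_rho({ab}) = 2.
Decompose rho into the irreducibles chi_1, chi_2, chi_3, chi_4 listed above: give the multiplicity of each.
Multiplicities: chi_1: 2, chi_2: 0, chi_3: 0, chi_4: 0.

Argument: Use <chi_rho, chi> = (1/|G|) sum_C |C| * chi_rho(C) * conj(chi(C)) with |G| = 4 for each irreducible chi in the table:
  <chi_rho, chi_1> = (1/4)[1*(2)*conj(1) + 1*(2)*conj(1) + 1*(2)*conj(1) + 1*(2)*conj(1)]
      = (1/4)[(2) + (2) + (2) + (2)] = 8/4 = 2
  <chi_rho, chi_2> = (1/4)[1*(2)*conj(1) + 1*(2)*conj(1) + 1*(2)*conj(-1) + 1*(2)*conj(-1)]
      = (1/4)[(2) + (2) + (-2) + (-2)] = 0/4 = 0
  <chi_rho, chi_3> = (1/4)[1*(2)*conj(1) + 1*(2)*conj(-1) + 1*(2)*conj(1) + 1*(2)*conj(-1)]
      = (1/4)[(2) + (-2) + (2) + (-2)] = 0/4 = 0
  <chi_rho, chi_4> = (1/4)[1*(2)*conj(1) + 1*(2)*conj(-1) + 1*(2)*conj(-1) + 1*(2)*conj(1)]
      = (1/4)[(2) + (-2) + (-2) + (2)] = 0/4 = 0
Dimension check: dim(rho) = sum (mult * dim) = 2*1 + 0*1 + 0*1 + 0*1 = 2 = chi_rho(e) = 2.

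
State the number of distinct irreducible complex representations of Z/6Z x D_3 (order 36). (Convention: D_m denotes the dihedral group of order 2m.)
18

Solution. The number of irreducible complex representations of a finite group equals its number of conjugacy classes. For a direct product, #classes(G x H) = #classes(G) * #classes(H). Z/6Z has 6 classes (abelian), D_3 has 3 classes, so 6 * 3 = 18, so Z/6Z x D_3 (order 36) has exactly 18 irreducible complex representations.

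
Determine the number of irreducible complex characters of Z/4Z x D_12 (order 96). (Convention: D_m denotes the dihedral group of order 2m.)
36

Solution. The number of irreducible complex representations of a finite group equals its number of conjugacy classes. For a direct product, #classes(G x H) = #classes(G) * #classes(H). Z/4Z has 4 classes (abelian), D_12 has 9 classes, so 4 * 9 = 36, so Z/4Z x D_12 (order 96) has exactly 36 irreducible complex representations.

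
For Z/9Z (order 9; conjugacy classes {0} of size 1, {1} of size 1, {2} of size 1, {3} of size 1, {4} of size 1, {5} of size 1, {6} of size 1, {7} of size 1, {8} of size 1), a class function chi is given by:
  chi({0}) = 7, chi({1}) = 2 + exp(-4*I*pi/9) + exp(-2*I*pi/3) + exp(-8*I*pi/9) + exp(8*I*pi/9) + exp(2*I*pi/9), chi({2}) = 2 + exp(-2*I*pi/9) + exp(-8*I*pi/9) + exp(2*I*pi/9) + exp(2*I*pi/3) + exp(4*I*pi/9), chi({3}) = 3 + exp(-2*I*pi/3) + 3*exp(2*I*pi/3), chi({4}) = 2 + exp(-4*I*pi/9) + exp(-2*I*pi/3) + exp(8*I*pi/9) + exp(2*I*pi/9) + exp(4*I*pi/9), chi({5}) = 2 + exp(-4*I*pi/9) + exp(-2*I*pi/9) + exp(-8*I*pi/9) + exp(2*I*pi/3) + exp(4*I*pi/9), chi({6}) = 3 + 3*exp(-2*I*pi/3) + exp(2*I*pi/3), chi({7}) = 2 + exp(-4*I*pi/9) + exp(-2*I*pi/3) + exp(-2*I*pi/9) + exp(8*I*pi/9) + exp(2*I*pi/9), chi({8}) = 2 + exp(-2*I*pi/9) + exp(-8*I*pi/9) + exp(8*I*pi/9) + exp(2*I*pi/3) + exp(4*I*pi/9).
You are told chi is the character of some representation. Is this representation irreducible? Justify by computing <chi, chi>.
Not irreducible (reducible): <chi, chi> = 9 > 1.

Working: <chi, chi> = (1/|G|) sum_C |C| * |chi(C)|^2 = (1/9)[1*|7|^2 + 1*|2 + exp(-4*I*pi/9) + exp(-2*I*pi/3) + exp(-8*I*pi/9) + exp(8*I*pi/9) + exp(2*I*pi/9)|^2 + 1*|2 + exp(-2*I*pi/9) + exp(-8*I*pi/9) + exp(2*I*pi/9) + exp(2*I*pi/3) + exp(4*I*pi/9)|^2 + 1*|3 + exp(-2*I*pi/3) + 3*exp(2*I*pi/3)|^2 + 1*|2 + exp(-4*I*pi/9) + exp(-2*I*pi/3) + exp(8*I*pi/9) + exp(2*I*pi/9) + exp(4*I*pi/9)|^2 + 1*|2 + exp(-4*I*pi/9) + exp(-2*I*pi/9) + exp(-8*I*pi/9) + exp(2*I*pi/3) + exp(4*I*pi/9)|^2 + 1*|3 + 3*exp(-2*I*pi/3) + exp(2*I*pi/3)|^2 + 1*|2 + exp(-4*I*pi/9) + exp(-2*I*pi/3) + exp(-2*I*pi/9) + exp(8*I*pi/9) + exp(2*I*pi/9)|^2 + 1*|2 + exp(-2*I*pi/9) + exp(-8*I*pi/9) + exp(8*I*pi/9) + exp(2*I*pi/3) + exp(4*I*pi/9)|^2]
  = (1/9)[(49) + (9 + 5*exp(-2*I*pi/3) + 4*exp(-4*I*pi/9) + 5*exp(-2*I*pi/9) + 6*exp(-8*I*pi/9) + 6*exp(8*I*pi/9) + 5*exp(2*I*pi/9) + 4*exp(4*I*pi/9) + 5*exp(2*I*pi/3)) + (9 + 5*exp(-4*I*pi/9) + 5*exp(-2*I*pi/3) + 6*exp(-2*I*pi/9) + 4*exp(-8*I*pi/9) + 4*exp(8*I*pi/9) + 6*exp(2*I*pi/9) + 5*exp(2*I*pi/3) + 5*exp(4*I*pi/9)) + (4) + (9 + 6*exp(-4*I*pi/9) + 5*exp(-2*I*pi/3) + 4*exp(-2*I*pi/9) + 5*exp(-8*I*pi/9) + 5*exp(8*I*pi/9) + 4*exp(2*I*pi/9) + 5*exp(2*I*pi/3) + 6*exp(4*I*pi/9)) + (9 + 6*exp(-4*I*pi/9) + 5*exp(-2*I*pi/3) + 4*exp(-2*I*pi/9) + 5*exp(-8*I*pi/9) + 5*exp(8*I*pi/9) + 4*exp(2*I*pi/9) + 5*exp(2*I*pi/3) + 6*exp(4*I*pi/9)) + (4) + (9 + 5*exp(-4*I*pi/9) + 5*exp(-2*I*pi/3) + 6*exp(-2*I*pi/9) + 4*exp(-8*I*pi/9) + 4*exp(8*I*pi/9) + 6*exp(2*I*pi/9) + 5*exp(2*I*pi/3) + 5*exp(4*I*pi/9)) + (9 + 5*exp(-2*I*pi/3) + 4*exp(-4*I*pi/9) + 5*exp(-2*I*pi/9) + 6*exp(-8*I*pi/9) + 6*exp(8*I*pi/9) + 5*exp(2*I*pi/9) + 4*exp(4*I*pi/9) + 5*exp(2*I*pi/3))] = 81/9 = 9.
(Exp terms are combined using exp(i*s)*conj(exp(i*t)) = exp(i*(s-t)), and sums of them are collapsed using the identity that for every m > 1 the m distinct m-th roots of unity sum to 0, e.g. 1 + exp(2*I*pi/3) + exp(-2*I*pi/3) = 0.)
A character is irreducible iff <chi, chi> = 1, so this representation is reducible.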